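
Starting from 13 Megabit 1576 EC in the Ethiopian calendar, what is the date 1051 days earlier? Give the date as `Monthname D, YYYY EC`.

Miyazya 28, 1573 EC

JDN of 13 Megabit 1576 EC = 2299682.
2299682 − 1051 = 2298631.
JDN 2298631 in the Ethiopian calendar is Miyazya 28, 1573 EC.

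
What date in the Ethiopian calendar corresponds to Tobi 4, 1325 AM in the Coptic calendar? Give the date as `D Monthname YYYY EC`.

4 Tir 1601 EC

The source date corresponds to 9 January 1609 in the Gregorian calendar (JDN 2308744).
That day falls on 4 Tir 1601 EC in the Ethiopian calendar.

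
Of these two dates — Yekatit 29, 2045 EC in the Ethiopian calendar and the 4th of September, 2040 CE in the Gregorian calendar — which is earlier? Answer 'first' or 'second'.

First date → JDN 2470970; second date → JDN 2466402.
JDN 2466402 < JDN 2470970, so the second date is earlier.

second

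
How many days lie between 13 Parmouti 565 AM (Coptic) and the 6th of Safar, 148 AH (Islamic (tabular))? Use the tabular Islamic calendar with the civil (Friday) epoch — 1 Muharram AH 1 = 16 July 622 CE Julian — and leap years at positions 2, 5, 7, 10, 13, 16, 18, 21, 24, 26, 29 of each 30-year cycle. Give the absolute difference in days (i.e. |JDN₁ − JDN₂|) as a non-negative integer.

JDN of the first date = 2031253.
JDN of the second date = 2000567.
|2000567 − 2031253| = 30686.

30686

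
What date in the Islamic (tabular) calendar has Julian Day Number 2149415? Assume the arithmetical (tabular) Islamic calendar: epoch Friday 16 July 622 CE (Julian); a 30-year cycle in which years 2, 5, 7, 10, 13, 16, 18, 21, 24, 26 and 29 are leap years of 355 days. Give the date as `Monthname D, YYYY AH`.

The proleptic Gregorian equivalent of JDN 2149415 is 18 October 1172.
In the tabular Islamic calendar that day is Safar 20, 568 AH.

Safar 20, 568 AH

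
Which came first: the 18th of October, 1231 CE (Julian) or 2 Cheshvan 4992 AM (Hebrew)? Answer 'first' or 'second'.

second

First date → JDN 2170971; second date → JDN 2170953.
JDN 2170953 < JDN 2170971, so the second date is earlier.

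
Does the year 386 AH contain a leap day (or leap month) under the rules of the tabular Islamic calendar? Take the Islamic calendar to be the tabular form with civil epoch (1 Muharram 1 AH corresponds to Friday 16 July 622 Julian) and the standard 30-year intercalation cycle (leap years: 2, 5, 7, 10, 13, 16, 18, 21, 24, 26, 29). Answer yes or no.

Year 386 AH is year 26 of its 30-year cycle; leap positions are 2, 5, 7, 10, 13, 16, 18, 21, 24, 26, 29, so it is a leap year (355 days).

yes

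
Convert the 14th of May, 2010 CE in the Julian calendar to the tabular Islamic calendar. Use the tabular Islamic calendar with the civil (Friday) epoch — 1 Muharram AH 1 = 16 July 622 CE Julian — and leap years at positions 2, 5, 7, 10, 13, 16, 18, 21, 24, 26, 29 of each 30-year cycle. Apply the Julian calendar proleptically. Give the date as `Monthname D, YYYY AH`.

Both dates share Julian Day Number 2455344; in the tabular Islamic calendar that is 13 Jumada al-Thani 1431 AH.

Jumada al-Thani 13, 1431 AH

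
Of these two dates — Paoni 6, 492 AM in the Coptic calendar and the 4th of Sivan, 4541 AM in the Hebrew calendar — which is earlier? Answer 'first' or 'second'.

First date → JDN 2004643; second date → JDN 2006470.
JDN 2004643 < JDN 2006470, so the first date is earlier.

first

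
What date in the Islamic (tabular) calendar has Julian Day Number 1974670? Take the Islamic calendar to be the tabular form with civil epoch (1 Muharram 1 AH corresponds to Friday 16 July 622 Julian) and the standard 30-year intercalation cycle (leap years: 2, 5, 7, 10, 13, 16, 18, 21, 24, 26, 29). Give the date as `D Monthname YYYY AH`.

8 Muharram 75 AH

JDN 1974670 is 12 May 694 in the proleptic Gregorian calendar.
In the tabular Islamic calendar that day is 8 Muharram 75 AH.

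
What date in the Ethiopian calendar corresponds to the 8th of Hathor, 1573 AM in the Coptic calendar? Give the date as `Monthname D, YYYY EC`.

Julian Day Number of the source date = 2399270.
Converting JDN 2399270 to the Ethiopian calendar gives 8 Hidar 1849 EC.

Hidar 8, 1849 EC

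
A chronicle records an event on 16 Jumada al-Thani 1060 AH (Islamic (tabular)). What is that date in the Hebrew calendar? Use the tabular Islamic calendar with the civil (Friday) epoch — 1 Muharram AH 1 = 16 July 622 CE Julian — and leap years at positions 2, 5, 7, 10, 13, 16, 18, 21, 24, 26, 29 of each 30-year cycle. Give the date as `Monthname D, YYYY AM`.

Sivan 17, 5410 AM

Julian Day Number of the source date = 2323877.
Converting JDN 2323877 to the Hebrew calendar gives 17 Sivan 5410 AM.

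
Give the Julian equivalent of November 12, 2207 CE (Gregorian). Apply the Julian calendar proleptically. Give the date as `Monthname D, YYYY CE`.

At this point the Julian calendar is 15 days behind the Gregorian.
12 November 2207 Gregorian − 15 days → 28 October 2207 Julian.

October 28, 2207 CE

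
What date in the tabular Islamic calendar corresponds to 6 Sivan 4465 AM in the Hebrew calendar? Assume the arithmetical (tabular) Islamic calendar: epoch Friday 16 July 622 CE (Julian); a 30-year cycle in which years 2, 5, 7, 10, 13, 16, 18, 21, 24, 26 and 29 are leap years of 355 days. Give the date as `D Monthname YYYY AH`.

5 Jumada al-Thani 86 AH

Both dates share Julian Day Number 1978713; in the tabular Islamic calendar that is 5 Jumada al-Thani 86 AH.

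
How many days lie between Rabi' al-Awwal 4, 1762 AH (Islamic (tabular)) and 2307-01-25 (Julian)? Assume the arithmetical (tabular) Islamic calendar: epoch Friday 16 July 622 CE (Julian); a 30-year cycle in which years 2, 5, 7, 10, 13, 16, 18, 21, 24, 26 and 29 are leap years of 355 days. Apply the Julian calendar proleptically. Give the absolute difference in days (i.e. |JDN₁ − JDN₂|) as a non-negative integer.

8828

JDN of the first date = 2572542.
JDN of the second date = 2563714.
|2563714 − 2572542| = 8828.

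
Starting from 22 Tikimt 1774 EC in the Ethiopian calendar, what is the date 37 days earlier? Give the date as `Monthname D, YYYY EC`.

Meskerem 15, 1774 EC

The starting date is JDN 2371860; 2371860 − 37 = 2371823.
JDN 2371823 corresponds to Meskerem 15, 1774 EC.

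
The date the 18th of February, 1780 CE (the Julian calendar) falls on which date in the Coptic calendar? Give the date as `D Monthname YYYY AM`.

23 Meshir 1496 AM

Julian Day Number of the source date = 2371251.
Converting JDN 2371251 to the Coptic calendar gives 23 Meshir 1496 AM.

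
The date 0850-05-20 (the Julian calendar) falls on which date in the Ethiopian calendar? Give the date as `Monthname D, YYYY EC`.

Julian Day Number of the source date = 2031660.
Converting JDN 2031660 to the Ethiopian calendar gives 25 Ginbot 842 EC.

Ginbot 25, 842 EC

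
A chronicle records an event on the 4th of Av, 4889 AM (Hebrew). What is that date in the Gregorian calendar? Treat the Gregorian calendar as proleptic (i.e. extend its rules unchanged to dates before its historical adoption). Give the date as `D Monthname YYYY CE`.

Julian Day Number of the source date = 2133628.
Converting JDN 2133628 to the Gregorian calendar gives 29 July 1129 CE.

29 July 1129 CE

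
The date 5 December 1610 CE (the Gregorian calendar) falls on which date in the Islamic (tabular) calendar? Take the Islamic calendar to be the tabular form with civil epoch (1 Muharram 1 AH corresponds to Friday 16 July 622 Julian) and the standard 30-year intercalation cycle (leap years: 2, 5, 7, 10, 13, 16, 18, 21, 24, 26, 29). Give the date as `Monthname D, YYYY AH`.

Ramadan 19, 1019 AH

Both dates share Julian Day Number 2309439; in the tabular Islamic calendar that is 19 Ramadan 1019 AH.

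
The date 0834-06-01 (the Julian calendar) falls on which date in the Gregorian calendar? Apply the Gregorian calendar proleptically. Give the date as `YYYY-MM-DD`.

0834-06-05

For dates in this range the Gregorian date is 4 days ahead of the Julian.
1 June 834 Julian + 4 days → 5 June 834 Gregorian.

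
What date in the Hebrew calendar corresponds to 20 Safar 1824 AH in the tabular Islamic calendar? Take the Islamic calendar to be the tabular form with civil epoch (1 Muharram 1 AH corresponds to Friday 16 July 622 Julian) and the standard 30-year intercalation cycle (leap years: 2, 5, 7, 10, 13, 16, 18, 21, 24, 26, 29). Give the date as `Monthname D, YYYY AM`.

Julian Day Number of the source date = 2594499.
Converting JDN 2594499 to the Hebrew calendar gives 20 Iyar 6151 AM.

Iyar 20, 6151 AM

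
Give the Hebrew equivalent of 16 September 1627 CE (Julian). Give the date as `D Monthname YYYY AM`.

16 Tishrei 5388 AM

The source date corresponds to 26 September 1627 in the Gregorian calendar (JDN 2315578).
That day falls on 16 Tishrei 5388 AM in the Hebrew calendar.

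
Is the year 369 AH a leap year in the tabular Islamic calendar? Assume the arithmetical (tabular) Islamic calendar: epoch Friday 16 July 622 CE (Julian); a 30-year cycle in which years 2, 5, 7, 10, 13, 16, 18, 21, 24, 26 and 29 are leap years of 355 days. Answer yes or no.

no

Year 369 AH is year 9 of its 30-year cycle; leap positions are 2, 5, 7, 10, 13, 16, 18, 21, 24, 26, 29, so it is a common year (354 days).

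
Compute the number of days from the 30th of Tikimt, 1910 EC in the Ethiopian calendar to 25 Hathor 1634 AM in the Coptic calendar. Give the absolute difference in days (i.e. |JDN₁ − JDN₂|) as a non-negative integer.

JDN of the first date = 2421542.
JDN of the second date = 2421567.
|2421567 − 2421542| = 25.

25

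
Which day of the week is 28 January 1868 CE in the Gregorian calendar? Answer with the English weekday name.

Tuesday

Since JDN mod 7 = 1 (0 = Monday), the day is Tuesday.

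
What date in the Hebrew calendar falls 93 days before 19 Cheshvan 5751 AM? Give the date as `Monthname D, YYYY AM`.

Av 15, 5750 AM

The starting date is JDN 2448203; 2448203 − 93 = 2448110.
JDN 2448110 corresponds to Av 15, 5750 AM.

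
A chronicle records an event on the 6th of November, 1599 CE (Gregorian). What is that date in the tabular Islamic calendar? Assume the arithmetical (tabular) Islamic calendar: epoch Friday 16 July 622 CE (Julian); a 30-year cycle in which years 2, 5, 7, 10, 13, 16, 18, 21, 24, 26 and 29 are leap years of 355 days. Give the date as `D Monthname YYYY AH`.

17 Rabi' al-Thani 1008 AH

Both dates share Julian Day Number 2305392; in the tabular Islamic calendar that is 17 Rabi' al-Thani 1008 AH.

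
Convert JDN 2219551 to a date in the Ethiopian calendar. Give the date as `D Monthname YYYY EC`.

22 Tikimt 1357 EC

JDN 2219551 is 27 October 1364 in the proleptic Gregorian calendar.
In the Ethiopian calendar that day is 22 Tikimt 1357 EC.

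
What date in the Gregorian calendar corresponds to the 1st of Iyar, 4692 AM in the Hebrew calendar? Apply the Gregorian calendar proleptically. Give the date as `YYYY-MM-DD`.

Both dates share Julian Day Number 2061570; in the Gregorian calendar that is 14 April 932 CE.

0932-04-14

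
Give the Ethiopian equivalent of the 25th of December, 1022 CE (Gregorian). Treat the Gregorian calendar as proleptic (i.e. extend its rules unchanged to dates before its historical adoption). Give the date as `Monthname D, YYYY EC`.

Julian Day Number of the source date = 2094696.
Converting JDN 2094696 to the Ethiopian calendar gives 23 Tahsas 1015 EC.

Tahsas 23, 1015 EC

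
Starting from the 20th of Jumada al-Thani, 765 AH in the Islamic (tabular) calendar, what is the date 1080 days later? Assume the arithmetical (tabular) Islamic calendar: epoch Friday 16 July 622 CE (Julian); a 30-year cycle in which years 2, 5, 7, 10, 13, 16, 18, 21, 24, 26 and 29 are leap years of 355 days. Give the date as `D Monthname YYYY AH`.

The starting date is JDN 2219343; 2219343 + 1080 = 2220423.
JDN 2220423 corresponds to 8 Rajab 768 AH.

8 Rajab 768 AH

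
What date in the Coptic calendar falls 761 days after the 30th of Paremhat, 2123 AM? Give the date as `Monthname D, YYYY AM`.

Parmouti 30, 2125 AM

JDN of the 30th of Paremhat, 2123 AM = 2600299.
2600299 + 761 = 2601060.
JDN 2601060 in the Coptic calendar is Parmouti 30, 2125 AM.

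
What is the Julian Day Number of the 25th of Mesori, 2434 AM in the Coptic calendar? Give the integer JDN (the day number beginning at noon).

Equivalently 6 September 2718 (Gregorian).
JDN 2451545 is 1 January 2000 CE (Gregorian); the target day is +262492 days from there, so JDN = 2714037.

2714037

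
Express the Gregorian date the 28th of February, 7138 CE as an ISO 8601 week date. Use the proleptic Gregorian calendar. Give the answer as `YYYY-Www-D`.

The weekday is Monday (ISO weekday 1).
That Monday belongs to ISO week 9 of ISO year 7138.

7138-W09-1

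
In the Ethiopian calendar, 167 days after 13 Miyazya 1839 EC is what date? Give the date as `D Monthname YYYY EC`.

24 Meskerem 1840 EC

Counting 167 days forward from JDN 2395772 reaches JDN 2395939, which is 24 Meskerem 1840 EC.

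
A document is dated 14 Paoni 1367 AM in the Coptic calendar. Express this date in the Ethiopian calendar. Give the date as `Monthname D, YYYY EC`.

Julian Day Number of the source date = 2324244.
Converting JDN 2324244 to the Ethiopian calendar gives 14 Sene 1643 EC.

Sene 14, 1643 EC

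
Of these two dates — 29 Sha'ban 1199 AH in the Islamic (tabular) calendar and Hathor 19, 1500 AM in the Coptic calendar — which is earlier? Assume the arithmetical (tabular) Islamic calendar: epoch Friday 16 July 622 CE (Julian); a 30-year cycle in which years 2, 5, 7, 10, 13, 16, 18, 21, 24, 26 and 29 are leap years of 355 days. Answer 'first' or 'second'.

second

Converting both to JDN: 2373206 vs 2372618; the smaller is the second.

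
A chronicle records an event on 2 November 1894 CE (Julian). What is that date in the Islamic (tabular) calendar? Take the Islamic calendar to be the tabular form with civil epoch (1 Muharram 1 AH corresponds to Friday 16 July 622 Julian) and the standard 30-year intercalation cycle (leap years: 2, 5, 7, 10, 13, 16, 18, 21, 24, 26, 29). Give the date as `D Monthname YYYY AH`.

The source date corresponds to 14 November 1894 in the Gregorian calendar (JDN 2413147).
That day falls on 15 Jumada al-Awwal 1312 AH in the tabular Islamic calendar.

15 Jumada al-Awwal 1312 AH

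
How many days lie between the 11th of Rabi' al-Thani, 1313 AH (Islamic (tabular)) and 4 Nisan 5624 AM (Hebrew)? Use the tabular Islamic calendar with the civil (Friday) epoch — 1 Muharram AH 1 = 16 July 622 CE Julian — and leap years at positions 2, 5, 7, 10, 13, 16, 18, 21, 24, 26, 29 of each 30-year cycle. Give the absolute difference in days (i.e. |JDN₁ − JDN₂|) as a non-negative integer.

First date → JDN 2413468; second date → JDN 2401972.
The interval is |2413468 − 2401972| = 11496 days.

11496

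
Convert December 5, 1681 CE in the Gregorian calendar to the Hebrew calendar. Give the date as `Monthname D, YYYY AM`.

Both dates share Julian Day Number 2335372; in the Hebrew calendar that is 24 Kislev 5442 AM.

Kislev 24, 5442 AM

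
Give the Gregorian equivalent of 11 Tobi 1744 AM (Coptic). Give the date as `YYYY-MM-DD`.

Julian Day Number of the source date = 2461791.
Converting JDN 2461791 to the Gregorian calendar gives 20 January 2028 CE.

2028-01-20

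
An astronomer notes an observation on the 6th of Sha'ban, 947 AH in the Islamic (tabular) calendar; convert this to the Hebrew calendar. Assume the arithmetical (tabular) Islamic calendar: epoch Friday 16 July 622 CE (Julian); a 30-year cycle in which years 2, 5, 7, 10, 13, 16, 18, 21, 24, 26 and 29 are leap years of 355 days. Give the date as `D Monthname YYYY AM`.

Both dates share Julian Day Number 2283883; in the Hebrew calendar that is 6 Tevet 5301 AM.

6 Tevet 5301 AM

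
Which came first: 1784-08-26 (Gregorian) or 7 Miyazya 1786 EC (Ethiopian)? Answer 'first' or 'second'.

first

The two dates have Julian Day Numbers 2372891 and 2376408 respectively.
Since 2372891 < 2376408, the first date comes first.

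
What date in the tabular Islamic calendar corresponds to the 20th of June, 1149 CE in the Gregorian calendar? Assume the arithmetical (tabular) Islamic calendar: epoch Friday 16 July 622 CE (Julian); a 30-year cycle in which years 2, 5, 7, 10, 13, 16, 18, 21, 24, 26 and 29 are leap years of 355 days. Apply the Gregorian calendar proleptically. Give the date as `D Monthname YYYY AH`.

Both dates share Julian Day Number 2140894; in the tabular Islamic calendar that is 4 Safar 544 AH.

4 Safar 544 AH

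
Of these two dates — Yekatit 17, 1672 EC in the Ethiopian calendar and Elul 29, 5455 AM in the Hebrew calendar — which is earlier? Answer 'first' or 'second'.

first

The two dates have Julian Day Numbers 2334720 and 2340398 respectively.
Since 2334720 < 2340398, the first date comes first.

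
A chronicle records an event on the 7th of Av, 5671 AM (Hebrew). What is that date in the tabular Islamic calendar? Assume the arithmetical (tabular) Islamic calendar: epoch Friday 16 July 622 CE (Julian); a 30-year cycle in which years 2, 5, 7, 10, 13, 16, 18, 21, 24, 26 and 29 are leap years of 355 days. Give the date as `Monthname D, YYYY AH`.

Sha'ban 5, 1329 AH

Both dates share Julian Day Number 2419250; in the tabular Islamic calendar that is 5 Sha'ban 1329 AH.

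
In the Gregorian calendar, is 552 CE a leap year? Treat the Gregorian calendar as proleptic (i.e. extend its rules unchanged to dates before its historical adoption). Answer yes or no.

yes

552 is divisible by 4 and not by 100, so it is a leap year.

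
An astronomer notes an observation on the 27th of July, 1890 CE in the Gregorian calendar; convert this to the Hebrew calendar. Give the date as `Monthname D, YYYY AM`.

Both dates share Julian Day Number 2411576; in the Hebrew calendar that is 10 Av 5650 AM.

Av 10, 5650 AM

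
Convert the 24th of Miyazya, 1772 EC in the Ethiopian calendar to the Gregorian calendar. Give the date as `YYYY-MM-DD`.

Both dates share Julian Day Number 2371312; in the Gregorian calendar that is 30 April 1780 CE.

1780-04-30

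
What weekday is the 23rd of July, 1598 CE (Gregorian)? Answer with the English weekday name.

Thursday

Since JDN mod 7 = 3 (0 = Monday), the day is Thursday.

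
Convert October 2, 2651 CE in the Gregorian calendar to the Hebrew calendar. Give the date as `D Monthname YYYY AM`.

Julian Day Number of the source date = 2689592.
Converting JDN 2689592 to the Hebrew calendar gives 25 Elul 6411 AM.

25 Elul 6411 AM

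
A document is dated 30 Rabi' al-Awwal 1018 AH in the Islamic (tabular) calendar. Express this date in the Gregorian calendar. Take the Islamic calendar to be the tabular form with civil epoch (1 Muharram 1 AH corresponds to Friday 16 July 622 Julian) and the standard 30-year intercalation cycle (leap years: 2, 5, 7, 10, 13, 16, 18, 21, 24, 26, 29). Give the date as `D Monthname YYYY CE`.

Julian Day Number of the source date = 2308919.
Converting JDN 2308919 to the Gregorian calendar gives 3 July 1609 CE.

3 July 1609 CE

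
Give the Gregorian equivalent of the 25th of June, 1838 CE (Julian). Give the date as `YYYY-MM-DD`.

For dates in this range the Gregorian date is 12 days ahead of the Julian.
25 June 1838 Julian + 12 days → 7 July 1838 Gregorian.

1838-07-07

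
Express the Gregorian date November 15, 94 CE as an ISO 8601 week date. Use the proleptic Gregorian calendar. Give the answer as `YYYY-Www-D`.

0094-W46-1

The weekday is Monday (ISO weekday 1).
That Monday belongs to ISO week 46 of ISO year 94.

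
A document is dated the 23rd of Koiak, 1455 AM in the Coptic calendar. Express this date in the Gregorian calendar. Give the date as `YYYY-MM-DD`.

1738-12-30

Julian Day Number of the source date = 2356215.
Converting JDN 2356215 to the Gregorian calendar gives 30 December 1738 CE.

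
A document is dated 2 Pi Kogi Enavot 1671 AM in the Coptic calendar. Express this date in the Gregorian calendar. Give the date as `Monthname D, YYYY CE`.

September 7, 1955 CE

Both dates share Julian Day Number 2435358; in the Gregorian calendar that is 7 September 1955 CE.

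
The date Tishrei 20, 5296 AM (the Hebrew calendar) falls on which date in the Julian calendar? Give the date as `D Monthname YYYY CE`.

The source date corresponds to 28 September 1535 in the proleptic Gregorian calendar (JDN 2281977).
That day falls on 18 September 1535 CE in the Julian calendar.

18 September 1535 CE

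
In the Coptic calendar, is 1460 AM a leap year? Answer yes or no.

no

1460 mod 4 = 0; in the Coptic calendar a year is leap when year mod 4 = 3, so it is a common year.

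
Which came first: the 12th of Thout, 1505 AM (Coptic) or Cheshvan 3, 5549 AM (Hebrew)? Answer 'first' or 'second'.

first

First date → JDN 2374377; second date → JDN 2374421.
JDN 2374377 < JDN 2374421, so the first date is earlier.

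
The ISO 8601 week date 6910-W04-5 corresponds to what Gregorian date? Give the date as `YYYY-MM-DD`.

6910-01-24

ISO week 1 of 6910 is the week containing the first Thursday of 6910.
Week 4, day 5 (Friday) lands on 6910-01-24.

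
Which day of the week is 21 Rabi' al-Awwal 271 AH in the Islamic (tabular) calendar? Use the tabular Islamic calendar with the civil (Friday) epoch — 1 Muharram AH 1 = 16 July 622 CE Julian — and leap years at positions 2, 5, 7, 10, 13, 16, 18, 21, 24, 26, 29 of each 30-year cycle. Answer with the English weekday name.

Wednesday

This is JDN 2044198 (20 September 884 Gregorian).
Since JDN mod 7 = 2 (0 = Monday), the day is Wednesday.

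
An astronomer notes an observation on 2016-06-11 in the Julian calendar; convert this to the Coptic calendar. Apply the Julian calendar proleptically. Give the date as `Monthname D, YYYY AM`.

Paoni 17, 1732 AM

Both dates share Julian Day Number 2457564; in the Coptic calendar that is 17 Paoni 1732 AM.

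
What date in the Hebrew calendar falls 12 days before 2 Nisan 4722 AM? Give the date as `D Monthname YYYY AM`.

JDN of 2 Nisan 4722 AM = 2072497.
2072497 − 12 = 2072485.
JDN 2072485 in the Hebrew calendar is 19 Adar 4722 AM.

19 Adar 4722 AM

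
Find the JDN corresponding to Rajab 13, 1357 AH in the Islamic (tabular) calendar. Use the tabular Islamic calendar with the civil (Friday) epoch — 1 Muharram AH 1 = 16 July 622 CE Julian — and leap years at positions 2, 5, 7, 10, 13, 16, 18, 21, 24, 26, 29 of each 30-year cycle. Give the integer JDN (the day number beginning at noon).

2429150

Equivalently 8 September 1938 (Gregorian).
JDN 2400001 is 17 November 1858 CE (Gregorian), MJD 0; the target day is +29149 days from there, so JDN = 2429150.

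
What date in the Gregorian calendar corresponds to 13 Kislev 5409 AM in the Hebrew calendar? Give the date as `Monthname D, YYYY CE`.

November 28, 1648 CE

Julian Day Number of the source date = 2323312.
Converting JDN 2323312 to the Gregorian calendar gives 28 November 1648 CE.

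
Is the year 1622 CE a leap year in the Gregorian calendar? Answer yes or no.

no

1622 is not divisible by 4, so it is a common year.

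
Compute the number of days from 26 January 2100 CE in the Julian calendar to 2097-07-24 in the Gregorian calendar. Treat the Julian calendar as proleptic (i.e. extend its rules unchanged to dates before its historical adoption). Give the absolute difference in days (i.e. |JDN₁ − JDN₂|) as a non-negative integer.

JDN of the first date = 2488108.
JDN of the second date = 2487179.
|2487179 − 2488108| = 929.

929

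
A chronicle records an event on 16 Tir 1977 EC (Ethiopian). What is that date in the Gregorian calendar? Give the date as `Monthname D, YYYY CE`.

Julian Day Number of the source date = 2446090.
Converting JDN 2446090 to the Gregorian calendar gives 24 January 1985 CE.

January 24, 1985 CE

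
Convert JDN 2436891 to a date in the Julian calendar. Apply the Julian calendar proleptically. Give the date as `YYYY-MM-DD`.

JDN 2436891 is 18 November 1959 in the Gregorian calendar.
In the Julian calendar that day is 1959-11-05.

1959-11-05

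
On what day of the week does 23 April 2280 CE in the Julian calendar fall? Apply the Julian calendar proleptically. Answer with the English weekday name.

Saturday

Equivalently 8 May 2280 Gregorian, JDN 2553941.
2553941 ≡ 5 (mod 7); counting from Monday = 0 gives Saturday.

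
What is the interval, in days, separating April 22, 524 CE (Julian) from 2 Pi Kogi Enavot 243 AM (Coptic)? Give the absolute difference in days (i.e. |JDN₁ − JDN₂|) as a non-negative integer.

1220

JDN of the first date = 1912561.
JDN of the second date = 1913781.
|1913781 − 1912561| = 1220.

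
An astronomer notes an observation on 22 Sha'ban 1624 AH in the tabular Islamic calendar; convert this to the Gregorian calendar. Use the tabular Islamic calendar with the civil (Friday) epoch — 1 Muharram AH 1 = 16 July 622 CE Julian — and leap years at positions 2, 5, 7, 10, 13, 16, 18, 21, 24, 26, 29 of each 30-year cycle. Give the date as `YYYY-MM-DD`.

Julian Day Number of the source date = 2523805.
Converting JDN 2523805 to the Gregorian calendar gives 3 November 2197 CE.

2197-11-03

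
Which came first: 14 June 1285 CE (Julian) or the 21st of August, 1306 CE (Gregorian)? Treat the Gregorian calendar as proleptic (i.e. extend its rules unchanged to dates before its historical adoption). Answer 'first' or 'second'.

The two dates have Julian Day Numbers 2190569 and 2198299 respectively.
Since 2190569 < 2198299, the first date comes first.

first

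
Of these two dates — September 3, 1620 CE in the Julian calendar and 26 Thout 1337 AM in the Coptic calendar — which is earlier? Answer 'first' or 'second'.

first

Converting both to JDN: 2313009 vs 2313029; the smaller is the first.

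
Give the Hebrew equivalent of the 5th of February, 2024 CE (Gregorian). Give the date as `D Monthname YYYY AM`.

Both dates share Julian Day Number 2460346; in the Hebrew calendar that is 26 Shevat 5784 AM.

26 Shevat 5784 AM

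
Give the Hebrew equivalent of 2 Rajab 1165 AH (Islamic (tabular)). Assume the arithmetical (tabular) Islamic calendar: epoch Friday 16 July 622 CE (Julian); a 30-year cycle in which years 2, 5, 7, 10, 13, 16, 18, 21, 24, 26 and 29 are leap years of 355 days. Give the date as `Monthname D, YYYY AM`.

Sivan 3, 5512 AM

Both dates share Julian Day Number 2361101; in the Hebrew calendar that is 3 Sivan 5512 AM.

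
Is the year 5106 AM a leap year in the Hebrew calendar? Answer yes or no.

yes

Hebrew year 5106 is year 14 of its 19-year Metonic cycle; leap years are at positions 3, 6, 8, 11, 14, 17, 19, so it is a leap year (13 months).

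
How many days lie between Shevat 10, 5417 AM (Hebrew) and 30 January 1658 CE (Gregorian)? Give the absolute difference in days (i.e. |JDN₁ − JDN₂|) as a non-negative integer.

371

First date → JDN 2326291; second date → JDN 2326662.
The interval is |2326291 − 2326662| = 371 days.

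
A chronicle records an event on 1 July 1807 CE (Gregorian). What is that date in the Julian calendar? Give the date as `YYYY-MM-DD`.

The Julian–Gregorian offset here is 12 days (Julian trailing).
1 July 1807 Gregorian − 12 days → 19 June 1807 Julian.

1807-06-19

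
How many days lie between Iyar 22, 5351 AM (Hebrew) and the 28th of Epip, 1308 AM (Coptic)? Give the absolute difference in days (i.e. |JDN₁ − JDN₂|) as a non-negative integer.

First date → JDN 2302296; second date → JDN 2302739.
The interval is |2302296 − 2302739| = 443 days.

443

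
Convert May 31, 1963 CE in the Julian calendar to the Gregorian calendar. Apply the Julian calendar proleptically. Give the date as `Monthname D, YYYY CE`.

June 13, 1963 CE

The Julian–Gregorian offset here is 13 days (Julian trailing).
31 May 1963 Julian + 13 days → 13 June 1963 Gregorian.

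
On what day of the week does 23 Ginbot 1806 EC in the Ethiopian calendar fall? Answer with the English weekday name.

Monday

In the Gregorian calendar this is 30 May 1814 (JDN 2383759).
Since JDN mod 7 = 0 (0 = Monday), the day is Monday.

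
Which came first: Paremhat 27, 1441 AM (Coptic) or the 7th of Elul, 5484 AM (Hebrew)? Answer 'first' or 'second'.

second

Converting both to JDN: 2351196 vs 2350976; the smaller is the second.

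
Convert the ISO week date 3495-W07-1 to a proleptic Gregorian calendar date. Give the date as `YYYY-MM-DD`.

ISO week 1 of 3495 is the week containing the first Thursday of 3495.
Week 7, day 1 (Monday) lands on 3495-02-11.

3495-02-11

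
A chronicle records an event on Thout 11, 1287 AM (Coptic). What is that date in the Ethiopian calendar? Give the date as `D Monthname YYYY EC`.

Julian Day Number of the source date = 2294751.
Converting JDN 2294751 to the Ethiopian calendar gives 11 Meskerem 1563 EC.

11 Meskerem 1563 EC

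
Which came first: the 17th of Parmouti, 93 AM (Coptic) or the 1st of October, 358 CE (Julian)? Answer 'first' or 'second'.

second

The two dates have Julian Day Numbers 1858859 and 1852091 respectively.
Since 1852091 < 1858859, the second date comes first.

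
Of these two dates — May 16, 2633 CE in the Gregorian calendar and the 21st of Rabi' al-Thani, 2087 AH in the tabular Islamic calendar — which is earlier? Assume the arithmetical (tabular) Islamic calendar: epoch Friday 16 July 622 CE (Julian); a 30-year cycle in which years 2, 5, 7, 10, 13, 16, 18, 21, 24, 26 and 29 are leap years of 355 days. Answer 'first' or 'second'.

first

The two dates have Julian Day Numbers 2682879 and 2687758 respectively.
Since 2682879 < 2687758, the first date comes first.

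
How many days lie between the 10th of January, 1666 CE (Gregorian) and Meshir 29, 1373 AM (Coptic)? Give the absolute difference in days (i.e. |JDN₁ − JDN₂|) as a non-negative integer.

3233

JDN of the first date = 2329564.
JDN of the second date = 2326331.
|2326331 − 2329564| = 3233.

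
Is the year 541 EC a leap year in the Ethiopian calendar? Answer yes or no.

no

541 mod 4 = 1; in the Ethiopian calendar a year is leap when year mod 4 = 3, so it is a common year.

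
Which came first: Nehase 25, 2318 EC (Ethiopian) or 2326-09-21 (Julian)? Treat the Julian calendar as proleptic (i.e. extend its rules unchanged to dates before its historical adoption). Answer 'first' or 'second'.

Converting both to JDN: 2570859 vs 2570893; the smaller is the first.

first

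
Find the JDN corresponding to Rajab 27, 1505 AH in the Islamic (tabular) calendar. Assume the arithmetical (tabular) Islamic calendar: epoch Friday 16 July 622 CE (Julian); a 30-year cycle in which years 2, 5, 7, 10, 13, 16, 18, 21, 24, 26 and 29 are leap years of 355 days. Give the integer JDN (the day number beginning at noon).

2481610

Equivalently 25 April 2082 (Gregorian).
JDN 2400001 is 17 November 1858 CE (Gregorian), MJD 0; the target day is +81609 days from there, so JDN = 2481610.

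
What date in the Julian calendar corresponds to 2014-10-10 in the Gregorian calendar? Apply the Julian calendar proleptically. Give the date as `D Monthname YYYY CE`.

For dates in this range the Gregorian date is 13 days ahead of the Julian.
10 October 2014 Gregorian − 13 days → 27 September 2014 Julian.

27 September 2014 CE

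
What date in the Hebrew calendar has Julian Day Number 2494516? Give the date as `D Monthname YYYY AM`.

28 Av 5877 AM

The Gregorian equivalent of JDN 2494516 is 26 August 2117.
In the Hebrew calendar that day is 28 Av 5877 AM.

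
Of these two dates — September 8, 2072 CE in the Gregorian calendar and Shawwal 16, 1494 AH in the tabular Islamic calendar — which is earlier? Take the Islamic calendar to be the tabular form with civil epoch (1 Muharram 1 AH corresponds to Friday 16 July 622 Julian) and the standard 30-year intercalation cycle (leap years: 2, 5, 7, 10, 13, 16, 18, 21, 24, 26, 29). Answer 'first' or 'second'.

second

The two dates have Julian Day Numbers 2478094 and 2477790 respectively.
Since 2477790 < 2478094, the second date comes first.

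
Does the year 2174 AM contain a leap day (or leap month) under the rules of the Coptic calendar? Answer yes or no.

2174 mod 4 = 2; in the Coptic calendar a year is leap when year mod 4 = 3, so it is a common year.

no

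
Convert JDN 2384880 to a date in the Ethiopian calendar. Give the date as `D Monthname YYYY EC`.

The Gregorian equivalent of JDN 2384880 is 24 June 1817.
In the Ethiopian calendar that day is 18 Sene 1809 EC.

18 Sene 1809 EC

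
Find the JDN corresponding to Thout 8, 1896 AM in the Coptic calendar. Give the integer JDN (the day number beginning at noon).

Equivalently 20 September 2179 (Gregorian).
JDN 2400001 is 17 November 1858 CE (Gregorian), MJD 0; the target day is +117185 days from there, so JDN = 2517186.

2517186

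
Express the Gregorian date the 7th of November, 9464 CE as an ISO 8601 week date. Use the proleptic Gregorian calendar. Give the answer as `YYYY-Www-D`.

The weekday is Monday (ISO weekday 1).
That Monday belongs to ISO week 45 of ISO year 9464.

9464-W45-1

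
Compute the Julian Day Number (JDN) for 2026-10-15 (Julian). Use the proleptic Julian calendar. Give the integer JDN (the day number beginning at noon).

2461342

In the Gregorian calendar the same day is 28 October 2026.
JDN 2400001 is 17 November 1858 CE (Gregorian), MJD 0; the target day is +61341 days from there, so JDN = 2461342.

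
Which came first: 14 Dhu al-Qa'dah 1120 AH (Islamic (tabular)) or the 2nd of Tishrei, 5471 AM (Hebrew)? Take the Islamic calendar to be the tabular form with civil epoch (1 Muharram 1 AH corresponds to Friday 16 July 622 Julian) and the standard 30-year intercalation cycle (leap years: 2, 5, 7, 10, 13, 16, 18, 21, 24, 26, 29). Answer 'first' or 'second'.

first

The two dates have Julian Day Numbers 2345284 and 2345893 respectively.
Since 2345284 < 2345893, the first date comes first.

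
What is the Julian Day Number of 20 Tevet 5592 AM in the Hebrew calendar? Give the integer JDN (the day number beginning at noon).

In the Gregorian calendar the same day is 24 December 1831.
JDN 2299161 is 15 October 1582 CE (Gregorian); the target day is +91015 days from there, so JDN = 2390176.

2390176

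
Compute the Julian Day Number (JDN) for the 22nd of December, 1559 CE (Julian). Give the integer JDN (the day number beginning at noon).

Equivalently 1 January 1560 (proleptic Gregorian).
JDN 2451545 is 1 January 2000 CE (Gregorian); the target day is −160707 days from there, so JDN = 2290838.

2290838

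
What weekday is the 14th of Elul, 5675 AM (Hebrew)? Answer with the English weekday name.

This is JDN 2420734 (24 August 1915 Gregorian).
JDN 2420734 mod 7 = 1, and JDN 0 was a Monday, so this is a Tuesday.

Tuesday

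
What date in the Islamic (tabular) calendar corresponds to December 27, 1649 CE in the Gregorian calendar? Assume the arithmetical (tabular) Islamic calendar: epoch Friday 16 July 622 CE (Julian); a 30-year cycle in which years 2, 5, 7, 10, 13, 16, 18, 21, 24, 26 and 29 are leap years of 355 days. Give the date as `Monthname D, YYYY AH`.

Dhu al-Hijjah 22, 1059 AH

Julian Day Number of the source date = 2323706.
Converting JDN 2323706 to the tabular Islamic calendar gives 22 Dhu al-Hijjah 1059 AH.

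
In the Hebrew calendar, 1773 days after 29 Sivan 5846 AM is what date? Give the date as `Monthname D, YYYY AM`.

JDN of 29 Sivan 5846 AM = 2483118.
2483118 + 1773 = 2484891.
JDN 2484891 in the Hebrew calendar is Iyar 1, 5851 AM.

Iyar 1, 5851 AM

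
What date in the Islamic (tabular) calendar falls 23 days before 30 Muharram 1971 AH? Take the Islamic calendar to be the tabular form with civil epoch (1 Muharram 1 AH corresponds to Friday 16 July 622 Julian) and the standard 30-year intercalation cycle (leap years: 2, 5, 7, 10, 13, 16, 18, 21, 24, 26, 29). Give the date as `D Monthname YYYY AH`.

7 Muharram 1971 AH

JDN of 30 Muharram 1971 AH = 2646571.
2646571 − 23 = 2646548.
JDN 2646548 in the tabular Islamic calendar is 7 Muharram 1971 AH.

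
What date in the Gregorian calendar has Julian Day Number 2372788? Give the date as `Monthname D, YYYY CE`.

May 15, 1784 CE

JDN 2451545 is 1 Jan 2000; 2372788 is −78757 days from there.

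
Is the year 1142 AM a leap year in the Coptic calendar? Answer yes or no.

1142 mod 4 = 2; in the Coptic calendar a year is leap when year mod 4 = 3, so it is a common year.

no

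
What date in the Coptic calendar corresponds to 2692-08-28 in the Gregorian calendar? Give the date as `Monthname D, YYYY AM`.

Mesori 17, 2408 AM

Julian Day Number of the source date = 2704533.
Converting JDN 2704533 to the Coptic calendar gives 17 Mesori 2408 AM.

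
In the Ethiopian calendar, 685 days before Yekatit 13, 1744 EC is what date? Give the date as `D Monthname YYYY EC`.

Counting 685 days back from JDN 2361014 reaches JDN 2360329, which is 29 Megabit 1742 EC.

29 Megabit 1742 EC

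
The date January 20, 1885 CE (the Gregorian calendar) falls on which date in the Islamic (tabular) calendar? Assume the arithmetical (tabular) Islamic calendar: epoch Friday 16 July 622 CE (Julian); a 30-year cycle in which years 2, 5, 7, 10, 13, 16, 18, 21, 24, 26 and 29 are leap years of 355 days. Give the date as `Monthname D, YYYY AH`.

Rabi' al-Thani 3, 1302 AH

Julian Day Number of the source date = 2409562.
Converting JDN 2409562 to the tabular Islamic calendar gives 3 Rabi' al-Thani 1302 AH.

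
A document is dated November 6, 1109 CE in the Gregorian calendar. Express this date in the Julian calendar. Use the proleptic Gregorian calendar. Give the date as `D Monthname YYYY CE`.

For dates in this range the Gregorian date is 7 days ahead of the Julian.
6 November 1109 Gregorian − 7 days → 30 October 1109 Julian.

30 October 1109 CE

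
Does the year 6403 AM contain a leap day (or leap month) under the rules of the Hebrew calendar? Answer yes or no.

yes

Hebrew year 6403 is year 19 of its 19-year Metonic cycle; leap years are at positions 3, 6, 8, 11, 14, 17, 19, so it is a leap year (13 months).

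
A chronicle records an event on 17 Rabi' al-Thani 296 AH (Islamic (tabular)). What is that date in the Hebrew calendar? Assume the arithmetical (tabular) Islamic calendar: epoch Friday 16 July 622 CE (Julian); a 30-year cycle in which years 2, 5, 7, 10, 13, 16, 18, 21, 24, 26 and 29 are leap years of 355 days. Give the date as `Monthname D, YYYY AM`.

The source date corresponds to 18 January 909 in the proleptic Gregorian calendar (JDN 2053083).
That day falls on 19 Shevat 4669 AM in the Hebrew calendar.

Shevat 19, 4669 AM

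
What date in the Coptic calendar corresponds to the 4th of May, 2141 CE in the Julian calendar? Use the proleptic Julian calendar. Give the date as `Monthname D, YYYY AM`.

Pashons 9, 1857 AM

The source date corresponds to 18 May 2141 in the Gregorian calendar (JDN 2503182).
That day falls on 9 Pashons 1857 AM in the Coptic calendar.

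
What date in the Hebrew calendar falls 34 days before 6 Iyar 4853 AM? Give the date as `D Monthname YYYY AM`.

JDN of 6 Iyar 4853 AM = 2120401.
2120401 − 34 = 2120367.
JDN 2120367 in the Hebrew calendar is 2 Nisan 4853 AM.

2 Nisan 4853 AM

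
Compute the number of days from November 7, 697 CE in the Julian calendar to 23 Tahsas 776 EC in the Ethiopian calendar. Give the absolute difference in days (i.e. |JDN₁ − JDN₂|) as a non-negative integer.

31454

First date → JDN 1975948; second date → JDN 2007402.
The interval is |1975948 − 2007402| = 31454 days.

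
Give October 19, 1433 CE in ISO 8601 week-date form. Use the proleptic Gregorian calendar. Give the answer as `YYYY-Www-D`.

The weekday is Saturday (ISO weekday 6).
That Saturday belongs to ISO week 42 of ISO year 1433.

1433-W42-6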